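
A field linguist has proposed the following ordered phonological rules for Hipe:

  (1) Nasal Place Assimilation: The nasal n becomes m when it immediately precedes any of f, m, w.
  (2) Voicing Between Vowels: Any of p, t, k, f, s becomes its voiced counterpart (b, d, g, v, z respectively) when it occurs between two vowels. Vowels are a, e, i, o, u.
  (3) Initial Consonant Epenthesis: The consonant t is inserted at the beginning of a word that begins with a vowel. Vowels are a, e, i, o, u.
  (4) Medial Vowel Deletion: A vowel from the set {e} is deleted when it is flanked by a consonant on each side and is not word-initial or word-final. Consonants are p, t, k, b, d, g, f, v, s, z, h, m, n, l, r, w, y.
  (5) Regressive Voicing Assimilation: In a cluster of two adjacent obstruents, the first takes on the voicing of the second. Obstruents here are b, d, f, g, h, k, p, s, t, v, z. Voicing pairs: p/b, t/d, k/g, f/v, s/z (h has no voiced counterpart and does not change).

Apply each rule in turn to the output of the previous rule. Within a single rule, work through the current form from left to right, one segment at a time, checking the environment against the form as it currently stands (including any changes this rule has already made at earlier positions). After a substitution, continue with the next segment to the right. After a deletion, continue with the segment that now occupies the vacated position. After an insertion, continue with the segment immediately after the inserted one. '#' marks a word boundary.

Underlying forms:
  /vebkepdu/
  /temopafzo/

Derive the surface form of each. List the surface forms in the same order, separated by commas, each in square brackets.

[vpkbdu], [tmobavzo]

/vebkepdu/:
  (1) Nasal Place Assimilation: no change — [vebkepdu]
  (2) Voicing Between Vowels: no change — [vebkepdu]
  (3) Initial Consonant Epenthesis: no change — [vebkepdu]
  (4) Medial Vowel Deletion: [vebkepdu] → [vbkpdu]
  (5) Regressive Voicing Assimilation: [vbkpdu] → [vpkbdu]
/temopafzo/:
  (1) Nasal Place Assimilation: no change — [temopafzo]
  (2) Voicing Between Vowels: [temopafzo] → [temobafzo]
  (3) Initial Consonant Epenthesis: no change — [temobafzo]
  (4) Medial Vowel Deletion: [temobafzo] → [tmobafzo]
  (5) Regressive Voicing Assimilation: [tmobafzo] → [tmobavzo]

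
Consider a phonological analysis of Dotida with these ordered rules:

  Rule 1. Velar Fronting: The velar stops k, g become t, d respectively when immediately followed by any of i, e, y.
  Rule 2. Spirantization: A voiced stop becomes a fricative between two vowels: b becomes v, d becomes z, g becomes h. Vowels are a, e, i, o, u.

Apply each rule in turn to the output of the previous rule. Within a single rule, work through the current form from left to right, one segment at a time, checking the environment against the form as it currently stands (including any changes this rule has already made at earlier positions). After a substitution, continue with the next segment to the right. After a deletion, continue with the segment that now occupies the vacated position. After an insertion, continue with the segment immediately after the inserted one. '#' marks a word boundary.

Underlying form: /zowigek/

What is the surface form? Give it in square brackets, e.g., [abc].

[zowizek]

Rule 1 Velar Fronting: [zowigek] → [zowidek]
Rule 2 Spirantization: [zowidek] → [zowizek]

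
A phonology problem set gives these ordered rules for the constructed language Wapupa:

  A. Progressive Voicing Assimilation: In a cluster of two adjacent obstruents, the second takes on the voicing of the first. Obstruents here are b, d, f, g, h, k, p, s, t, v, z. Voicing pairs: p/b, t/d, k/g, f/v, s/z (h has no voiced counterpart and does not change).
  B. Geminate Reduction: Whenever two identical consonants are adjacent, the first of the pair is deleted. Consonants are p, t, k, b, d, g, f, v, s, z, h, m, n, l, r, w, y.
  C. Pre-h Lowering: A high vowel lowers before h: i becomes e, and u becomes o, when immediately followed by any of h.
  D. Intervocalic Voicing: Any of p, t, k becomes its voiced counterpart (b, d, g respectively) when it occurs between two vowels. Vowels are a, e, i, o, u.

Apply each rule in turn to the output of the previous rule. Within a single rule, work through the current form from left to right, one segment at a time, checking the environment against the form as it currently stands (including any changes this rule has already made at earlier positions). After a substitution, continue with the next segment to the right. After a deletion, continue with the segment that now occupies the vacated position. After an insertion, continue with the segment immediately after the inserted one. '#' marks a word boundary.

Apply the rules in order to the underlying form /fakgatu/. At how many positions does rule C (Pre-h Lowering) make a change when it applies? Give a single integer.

0

A Progressive Voicing Assimilation: [fakgatu] → [fakkatu]
B Geminate Reduction: [fakkatu] → [fakatu]
C Pre-h Lowering: no change — [fakatu]
D Intervocalic Voicing: [fakatu] → [fagadu]
Rule C changed 0 position(s).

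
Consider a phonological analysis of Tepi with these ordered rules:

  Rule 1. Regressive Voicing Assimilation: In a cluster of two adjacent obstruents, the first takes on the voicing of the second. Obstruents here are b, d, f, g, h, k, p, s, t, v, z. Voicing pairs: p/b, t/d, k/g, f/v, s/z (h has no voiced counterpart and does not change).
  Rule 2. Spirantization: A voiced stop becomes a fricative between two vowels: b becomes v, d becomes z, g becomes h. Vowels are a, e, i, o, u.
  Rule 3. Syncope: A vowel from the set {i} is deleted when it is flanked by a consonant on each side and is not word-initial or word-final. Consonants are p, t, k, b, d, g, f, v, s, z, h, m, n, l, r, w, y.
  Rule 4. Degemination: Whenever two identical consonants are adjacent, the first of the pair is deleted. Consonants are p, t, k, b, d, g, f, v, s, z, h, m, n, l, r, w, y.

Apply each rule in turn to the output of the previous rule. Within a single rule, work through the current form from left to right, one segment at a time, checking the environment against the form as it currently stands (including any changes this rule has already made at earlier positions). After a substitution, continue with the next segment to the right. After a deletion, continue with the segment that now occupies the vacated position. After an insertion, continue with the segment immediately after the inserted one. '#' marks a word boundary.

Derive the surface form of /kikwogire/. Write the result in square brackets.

[kwohre]

Rule 1 Regressive Voicing Assimilation: no change — [kikwogire]
Rule 2 Spirantization: [kikwogire] → [kikwohire]
Rule 3 Syncope: [kikwohire] → [kkwohre]
Rule 4 Degemination: [kkwohre] → [kwohre]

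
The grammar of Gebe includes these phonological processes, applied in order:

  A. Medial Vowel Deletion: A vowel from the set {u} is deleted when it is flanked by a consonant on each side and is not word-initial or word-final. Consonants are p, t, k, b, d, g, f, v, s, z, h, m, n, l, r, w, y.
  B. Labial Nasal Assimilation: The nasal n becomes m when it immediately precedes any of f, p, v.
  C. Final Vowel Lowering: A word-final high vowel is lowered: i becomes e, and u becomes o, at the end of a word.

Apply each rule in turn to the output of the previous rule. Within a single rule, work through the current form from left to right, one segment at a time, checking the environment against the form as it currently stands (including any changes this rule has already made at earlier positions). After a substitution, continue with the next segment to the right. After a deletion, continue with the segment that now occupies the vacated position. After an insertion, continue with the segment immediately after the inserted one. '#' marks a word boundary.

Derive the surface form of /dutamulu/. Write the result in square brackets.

A Medial Vowel Deletion: [dutamulu] → [dtamlu]
B Labial Nasal Assimilation: no change — [dtamlu]
C Final Vowel Lowering: [dtamlu] → [dtamlo]

[dtamlo]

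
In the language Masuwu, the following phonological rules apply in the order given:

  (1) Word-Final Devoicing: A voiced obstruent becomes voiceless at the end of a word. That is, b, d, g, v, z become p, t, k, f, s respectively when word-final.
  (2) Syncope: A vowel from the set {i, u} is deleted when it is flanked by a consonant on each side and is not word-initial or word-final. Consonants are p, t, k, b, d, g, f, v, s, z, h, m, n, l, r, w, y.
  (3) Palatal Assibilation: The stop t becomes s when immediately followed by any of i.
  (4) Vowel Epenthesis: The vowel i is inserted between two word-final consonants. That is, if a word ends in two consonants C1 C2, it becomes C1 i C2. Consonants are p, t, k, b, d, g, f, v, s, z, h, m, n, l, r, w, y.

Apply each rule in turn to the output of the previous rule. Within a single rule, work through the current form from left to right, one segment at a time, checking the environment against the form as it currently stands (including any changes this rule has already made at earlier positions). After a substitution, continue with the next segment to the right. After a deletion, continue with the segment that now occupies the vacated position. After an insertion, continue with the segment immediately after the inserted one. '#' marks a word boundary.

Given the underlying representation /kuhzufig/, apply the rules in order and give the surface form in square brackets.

[khzfik]

(1) Word-Final Devoicing: [kuhzufig] → [kuhzufik]
(2) Syncope: [kuhzufik] → [khzfk]
(3) Palatal Assibilation: no change — [khzfk]
(4) Vowel Epenthesis: [khzfk] → [khzfik]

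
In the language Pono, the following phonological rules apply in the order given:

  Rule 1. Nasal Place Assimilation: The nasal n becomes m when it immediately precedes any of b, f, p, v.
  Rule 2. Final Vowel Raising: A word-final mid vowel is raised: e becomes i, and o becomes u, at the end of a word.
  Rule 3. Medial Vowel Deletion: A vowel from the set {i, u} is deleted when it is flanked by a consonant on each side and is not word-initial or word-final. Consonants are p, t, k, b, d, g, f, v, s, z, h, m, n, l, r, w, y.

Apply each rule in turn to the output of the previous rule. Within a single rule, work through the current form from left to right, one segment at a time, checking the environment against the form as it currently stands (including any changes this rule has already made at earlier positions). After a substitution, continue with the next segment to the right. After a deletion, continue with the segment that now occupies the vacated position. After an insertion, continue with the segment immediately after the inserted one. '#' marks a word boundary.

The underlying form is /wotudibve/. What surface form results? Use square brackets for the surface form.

Rule 1 Nasal Place Assimilation: no change — [wotudibve]
Rule 2 Final Vowel Raising: [wotudibve] → [wotudibvi]
Rule 3 Medial Vowel Deletion: [wotudibvi] → [wotdbvi]

[wotdbvi]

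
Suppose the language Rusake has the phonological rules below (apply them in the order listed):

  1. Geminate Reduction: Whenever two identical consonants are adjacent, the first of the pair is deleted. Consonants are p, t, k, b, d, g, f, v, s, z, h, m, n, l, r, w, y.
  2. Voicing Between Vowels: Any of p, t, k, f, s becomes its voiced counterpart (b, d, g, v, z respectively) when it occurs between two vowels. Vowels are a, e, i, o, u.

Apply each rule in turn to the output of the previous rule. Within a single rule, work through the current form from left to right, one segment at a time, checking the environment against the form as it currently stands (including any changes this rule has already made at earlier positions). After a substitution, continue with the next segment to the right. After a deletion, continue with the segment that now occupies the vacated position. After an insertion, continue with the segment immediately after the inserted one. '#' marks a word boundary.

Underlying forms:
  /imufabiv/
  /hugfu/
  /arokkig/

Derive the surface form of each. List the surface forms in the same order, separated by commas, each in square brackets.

/imufabiv/:
  1 Geminate Reduction: no change — [imufabiv]
  2 Voicing Between Vowels: [imufabiv] → [imuvabiv]
/hugfu/:
  1 Geminate Reduction: no change — [hugfu]
  2 Voicing Between Vowels: no change — [hugfu]
/arokkig/:
  1 Geminate Reduction: [arokkig] → [arokig]
  2 Voicing Between Vowels: [arokig] → [arogig]

[imuvabiv], [hugfu], [arogig]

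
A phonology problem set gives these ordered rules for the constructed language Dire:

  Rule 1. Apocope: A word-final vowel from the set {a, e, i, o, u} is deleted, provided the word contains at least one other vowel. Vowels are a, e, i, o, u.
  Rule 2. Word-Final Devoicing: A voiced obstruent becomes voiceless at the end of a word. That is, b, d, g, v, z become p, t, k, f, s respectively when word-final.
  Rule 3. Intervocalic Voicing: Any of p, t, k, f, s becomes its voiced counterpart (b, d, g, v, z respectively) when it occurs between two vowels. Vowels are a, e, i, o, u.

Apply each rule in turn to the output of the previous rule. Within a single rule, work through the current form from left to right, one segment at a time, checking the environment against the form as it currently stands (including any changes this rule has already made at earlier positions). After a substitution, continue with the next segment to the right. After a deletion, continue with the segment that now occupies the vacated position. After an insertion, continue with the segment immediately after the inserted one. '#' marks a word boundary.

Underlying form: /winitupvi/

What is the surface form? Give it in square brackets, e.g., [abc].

[winidupf]

Rule 1 Apocope: [winitupvi] → [winitupv]
Rule 2 Word-Final Devoicing: [winitupv] → [winitupf]
Rule 3 Intervocalic Voicing: [winitupf] → [winidupf]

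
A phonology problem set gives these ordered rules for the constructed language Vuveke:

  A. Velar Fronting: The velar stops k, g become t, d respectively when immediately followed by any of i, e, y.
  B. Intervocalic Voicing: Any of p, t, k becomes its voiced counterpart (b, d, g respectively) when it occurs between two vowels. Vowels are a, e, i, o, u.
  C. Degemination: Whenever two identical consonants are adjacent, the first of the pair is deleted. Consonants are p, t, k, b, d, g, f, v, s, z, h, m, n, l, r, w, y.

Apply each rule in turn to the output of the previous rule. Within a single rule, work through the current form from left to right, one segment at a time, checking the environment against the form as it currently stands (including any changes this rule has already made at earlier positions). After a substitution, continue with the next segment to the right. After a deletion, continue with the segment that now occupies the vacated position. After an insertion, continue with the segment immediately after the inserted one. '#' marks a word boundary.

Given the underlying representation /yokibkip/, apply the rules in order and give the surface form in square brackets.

A Velar Fronting: [yokibkip] → [yotibtip]
B Intervocalic Voicing: [yotibtip] → [yodibtip]
C Degemination: no change — [yodibtip]

[yodibtip]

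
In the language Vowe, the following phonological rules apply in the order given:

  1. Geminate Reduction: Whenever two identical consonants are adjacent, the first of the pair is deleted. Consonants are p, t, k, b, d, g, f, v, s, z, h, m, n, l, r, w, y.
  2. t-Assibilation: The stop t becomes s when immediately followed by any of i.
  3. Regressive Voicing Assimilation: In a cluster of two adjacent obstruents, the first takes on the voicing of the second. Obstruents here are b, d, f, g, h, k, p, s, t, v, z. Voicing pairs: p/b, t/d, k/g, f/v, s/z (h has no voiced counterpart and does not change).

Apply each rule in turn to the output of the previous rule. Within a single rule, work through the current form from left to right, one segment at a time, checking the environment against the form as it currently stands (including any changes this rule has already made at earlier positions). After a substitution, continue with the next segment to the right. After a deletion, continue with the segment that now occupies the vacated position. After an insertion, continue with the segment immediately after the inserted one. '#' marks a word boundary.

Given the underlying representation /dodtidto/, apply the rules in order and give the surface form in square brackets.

1 Geminate Reduction: no change — [dodtidto]
2 t-Assibilation: [dodtidto] → [dodsidto]
3 Regressive Voicing Assimilation: [dodsidto] → [dotsitto]

[dotsitto]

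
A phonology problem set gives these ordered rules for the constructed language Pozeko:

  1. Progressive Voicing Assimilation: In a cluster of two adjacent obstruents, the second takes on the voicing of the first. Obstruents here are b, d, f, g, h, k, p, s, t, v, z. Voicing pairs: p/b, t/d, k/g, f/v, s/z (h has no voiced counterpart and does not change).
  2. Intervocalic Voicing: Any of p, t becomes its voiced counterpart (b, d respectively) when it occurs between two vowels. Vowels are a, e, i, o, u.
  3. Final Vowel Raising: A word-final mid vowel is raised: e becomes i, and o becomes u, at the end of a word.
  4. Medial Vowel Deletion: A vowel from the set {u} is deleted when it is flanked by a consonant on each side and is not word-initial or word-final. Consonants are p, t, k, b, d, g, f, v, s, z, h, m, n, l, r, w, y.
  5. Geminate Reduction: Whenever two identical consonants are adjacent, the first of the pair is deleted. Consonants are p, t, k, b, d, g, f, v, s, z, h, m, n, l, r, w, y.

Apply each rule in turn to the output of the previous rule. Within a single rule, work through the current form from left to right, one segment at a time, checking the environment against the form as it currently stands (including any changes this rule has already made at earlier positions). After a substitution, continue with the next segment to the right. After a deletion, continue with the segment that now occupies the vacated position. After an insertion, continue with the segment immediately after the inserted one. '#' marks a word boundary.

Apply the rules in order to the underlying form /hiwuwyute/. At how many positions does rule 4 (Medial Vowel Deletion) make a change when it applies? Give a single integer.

1 Progressive Voicing Assimilation: no change — [hiwuwyute]
2 Intervocalic Voicing: [hiwuwyute] → [hiwuwyude]
3 Final Vowel Raising: [hiwuwyude] → [hiwuwyudi]
4 Medial Vowel Deletion: [hiwuwyudi] → [hiwwydi]
5 Geminate Reduction: [hiwwydi] → [hiwydi]
Rule 4 changed 2 position(s).

2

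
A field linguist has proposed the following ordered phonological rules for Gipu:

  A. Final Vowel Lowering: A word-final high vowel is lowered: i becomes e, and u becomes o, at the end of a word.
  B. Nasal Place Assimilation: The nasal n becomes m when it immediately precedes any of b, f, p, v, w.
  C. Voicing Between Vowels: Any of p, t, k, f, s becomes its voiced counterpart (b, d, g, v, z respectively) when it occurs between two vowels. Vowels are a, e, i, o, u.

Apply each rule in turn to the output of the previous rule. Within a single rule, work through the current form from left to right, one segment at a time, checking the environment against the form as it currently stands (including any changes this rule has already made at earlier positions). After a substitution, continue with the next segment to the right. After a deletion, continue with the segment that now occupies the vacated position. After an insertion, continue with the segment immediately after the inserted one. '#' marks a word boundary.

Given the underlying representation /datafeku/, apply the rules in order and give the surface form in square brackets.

A Final Vowel Lowering: [datafeku] → [datafeko]
B Nasal Place Assimilation: no change — [datafeko]
C Voicing Between Vowels: [datafeko] → [dadavego]

[dadavego]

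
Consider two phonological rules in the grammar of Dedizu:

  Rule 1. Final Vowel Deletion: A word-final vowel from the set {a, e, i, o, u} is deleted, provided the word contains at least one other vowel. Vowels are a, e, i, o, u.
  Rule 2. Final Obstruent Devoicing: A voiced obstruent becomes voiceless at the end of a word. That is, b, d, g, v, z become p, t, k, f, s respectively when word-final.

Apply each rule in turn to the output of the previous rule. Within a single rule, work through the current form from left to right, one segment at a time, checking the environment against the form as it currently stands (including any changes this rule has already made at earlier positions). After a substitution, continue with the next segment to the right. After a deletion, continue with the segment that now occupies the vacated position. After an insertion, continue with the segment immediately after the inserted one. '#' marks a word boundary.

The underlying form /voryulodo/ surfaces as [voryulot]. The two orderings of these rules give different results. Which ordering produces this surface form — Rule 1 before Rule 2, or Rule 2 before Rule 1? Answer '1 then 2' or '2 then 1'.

Order 1 then 2:
  1 Final Vowel Deletion: [voryulodo] → [voryulod]
  2 Final Obstruent Devoicing: [voryulod] → [voryulot]
  result: [voryulot]
Order 2 then 1:
  2 Final Obstruent Devoicing: no change — [voryulodo]
  1 Final Vowel Deletion: [voryulodo] → [voryulod]
  result: [voryulod]

1 then 2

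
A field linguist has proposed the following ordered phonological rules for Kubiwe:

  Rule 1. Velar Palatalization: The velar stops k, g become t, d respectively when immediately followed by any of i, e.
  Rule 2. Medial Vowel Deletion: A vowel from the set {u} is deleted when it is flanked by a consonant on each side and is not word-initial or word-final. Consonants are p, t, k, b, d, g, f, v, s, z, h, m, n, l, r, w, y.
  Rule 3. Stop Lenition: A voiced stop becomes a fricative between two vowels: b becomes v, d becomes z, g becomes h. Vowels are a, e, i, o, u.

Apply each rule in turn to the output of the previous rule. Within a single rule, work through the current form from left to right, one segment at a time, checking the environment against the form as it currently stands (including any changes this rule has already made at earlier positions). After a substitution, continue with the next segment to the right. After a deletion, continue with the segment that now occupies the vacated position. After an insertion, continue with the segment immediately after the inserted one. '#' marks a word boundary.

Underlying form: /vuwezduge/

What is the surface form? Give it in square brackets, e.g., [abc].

Rule 1 Velar Palatalization: [vuwezduge] → [vuwezdude]
Rule 2 Medial Vowel Deletion: [vuwezdude] → [vwezdde]
Rule 3 Stop Lenition: no change — [vwezdde]

[vwezdde]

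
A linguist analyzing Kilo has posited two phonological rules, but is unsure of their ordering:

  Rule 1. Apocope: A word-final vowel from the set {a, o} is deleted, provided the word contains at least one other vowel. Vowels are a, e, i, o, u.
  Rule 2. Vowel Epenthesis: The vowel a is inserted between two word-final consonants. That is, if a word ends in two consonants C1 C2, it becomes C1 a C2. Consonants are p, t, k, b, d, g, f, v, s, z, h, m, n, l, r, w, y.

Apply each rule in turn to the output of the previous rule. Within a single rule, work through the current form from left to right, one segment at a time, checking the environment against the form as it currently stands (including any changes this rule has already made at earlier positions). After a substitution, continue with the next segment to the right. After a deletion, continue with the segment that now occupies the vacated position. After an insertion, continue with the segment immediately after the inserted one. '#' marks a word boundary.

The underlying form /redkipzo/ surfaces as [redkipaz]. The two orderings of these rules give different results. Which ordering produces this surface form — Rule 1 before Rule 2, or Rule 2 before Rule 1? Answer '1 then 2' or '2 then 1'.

Order 1 then 2:
  1 Apocope: [redkipzo] → [redkipz]
  2 Vowel Epenthesis: [redkipz] → [redkipaz]
  result: [redkipaz]
Order 2 then 1:
  2 Vowel Epenthesis: no change — [redkipzo]
  1 Apocope: [redkipzo] → [redkipz]
  result: [redkipz]

1 then 2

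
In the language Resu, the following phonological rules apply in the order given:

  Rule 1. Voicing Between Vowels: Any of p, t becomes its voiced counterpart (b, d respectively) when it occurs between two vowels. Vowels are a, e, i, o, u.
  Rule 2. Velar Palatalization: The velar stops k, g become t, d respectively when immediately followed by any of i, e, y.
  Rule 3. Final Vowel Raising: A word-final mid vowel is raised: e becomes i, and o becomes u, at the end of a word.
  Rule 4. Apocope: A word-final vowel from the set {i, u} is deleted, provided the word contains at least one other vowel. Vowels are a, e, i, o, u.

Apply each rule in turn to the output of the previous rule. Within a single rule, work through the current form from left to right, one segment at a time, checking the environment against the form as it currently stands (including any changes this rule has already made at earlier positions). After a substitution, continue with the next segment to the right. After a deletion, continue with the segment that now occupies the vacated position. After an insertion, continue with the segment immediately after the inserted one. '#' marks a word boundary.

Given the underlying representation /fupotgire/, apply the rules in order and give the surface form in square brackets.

[fubotdir]

Rule 1 Voicing Between Vowels: [fupotgire] → [fubotgire]
Rule 2 Velar Palatalization: [fubotgire] → [fubotdire]
Rule 3 Final Vowel Raising: [fubotdire] → [fubotdiri]
Rule 4 Apocope: [fubotdiri] → [fubotdir]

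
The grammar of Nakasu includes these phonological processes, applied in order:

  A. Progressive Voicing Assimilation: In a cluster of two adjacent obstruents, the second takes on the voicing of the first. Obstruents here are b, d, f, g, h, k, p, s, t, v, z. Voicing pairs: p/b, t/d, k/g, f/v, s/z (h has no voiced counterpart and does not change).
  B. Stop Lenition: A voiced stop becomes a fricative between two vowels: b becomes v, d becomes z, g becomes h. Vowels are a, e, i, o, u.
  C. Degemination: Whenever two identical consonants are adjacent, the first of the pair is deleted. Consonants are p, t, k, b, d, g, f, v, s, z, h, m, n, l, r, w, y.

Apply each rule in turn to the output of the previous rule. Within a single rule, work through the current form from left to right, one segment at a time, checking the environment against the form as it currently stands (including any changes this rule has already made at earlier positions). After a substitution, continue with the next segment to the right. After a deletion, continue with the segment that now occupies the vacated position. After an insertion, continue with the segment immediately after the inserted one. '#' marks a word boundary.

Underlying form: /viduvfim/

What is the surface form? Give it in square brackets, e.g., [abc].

[vizuvim]

A Progressive Voicing Assimilation: [viduvfim] → [viduvvim]
B Stop Lenition: [viduvvim] → [vizuvvim]
C Degemination: [vizuvvim] → [vizuvim]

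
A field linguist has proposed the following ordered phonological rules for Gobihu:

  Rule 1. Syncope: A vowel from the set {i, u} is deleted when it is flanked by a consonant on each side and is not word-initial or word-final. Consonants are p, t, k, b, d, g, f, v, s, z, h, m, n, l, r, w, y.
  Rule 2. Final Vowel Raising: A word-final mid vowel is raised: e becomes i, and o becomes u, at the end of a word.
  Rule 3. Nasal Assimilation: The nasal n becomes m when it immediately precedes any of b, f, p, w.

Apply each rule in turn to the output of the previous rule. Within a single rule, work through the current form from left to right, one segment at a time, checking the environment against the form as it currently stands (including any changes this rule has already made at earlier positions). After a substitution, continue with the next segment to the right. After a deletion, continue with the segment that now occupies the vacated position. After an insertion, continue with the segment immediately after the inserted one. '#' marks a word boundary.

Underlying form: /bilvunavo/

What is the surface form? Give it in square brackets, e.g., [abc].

[blvnavu]

Rule 1 Syncope: [bilvunavo] → [blvnavo]
Rule 2 Final Vowel Raising: [blvnavo] → [blvnavu]
Rule 3 Nasal Assimilation: no change — [blvnavu]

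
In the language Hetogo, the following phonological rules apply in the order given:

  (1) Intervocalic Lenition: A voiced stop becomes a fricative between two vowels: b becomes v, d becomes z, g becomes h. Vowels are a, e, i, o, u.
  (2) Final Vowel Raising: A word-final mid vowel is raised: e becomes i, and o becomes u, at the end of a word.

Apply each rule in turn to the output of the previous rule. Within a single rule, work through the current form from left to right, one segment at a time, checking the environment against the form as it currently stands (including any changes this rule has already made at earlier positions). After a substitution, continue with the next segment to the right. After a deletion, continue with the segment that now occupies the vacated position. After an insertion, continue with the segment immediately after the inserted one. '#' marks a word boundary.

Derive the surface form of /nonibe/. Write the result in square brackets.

(1) Intervocalic Lenition: [nonibe] → [nonive]
(2) Final Vowel Raising: [nonive] → [nonivi]

[nonivi]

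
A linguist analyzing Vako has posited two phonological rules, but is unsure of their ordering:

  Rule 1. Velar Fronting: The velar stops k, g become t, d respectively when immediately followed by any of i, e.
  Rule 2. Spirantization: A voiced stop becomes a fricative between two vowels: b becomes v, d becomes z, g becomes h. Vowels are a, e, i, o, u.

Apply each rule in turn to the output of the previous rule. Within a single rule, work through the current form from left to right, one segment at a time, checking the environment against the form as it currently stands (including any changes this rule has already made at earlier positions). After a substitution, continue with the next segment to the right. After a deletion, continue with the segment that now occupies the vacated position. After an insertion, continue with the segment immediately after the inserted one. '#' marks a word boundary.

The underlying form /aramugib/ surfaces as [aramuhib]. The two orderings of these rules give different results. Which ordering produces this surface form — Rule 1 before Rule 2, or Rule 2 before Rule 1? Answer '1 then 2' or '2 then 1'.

2 then 1

Order 1 then 2:
  1 Velar Fronting: [aramugib] → [aramudib]
  2 Spirantization: [aramudib] → [aramuzib]
  result: [aramuzib]
Order 2 then 1:
  2 Spirantization: [aramugib] → [aramuhib]
  1 Velar Fronting: no change — [aramuhib]
  result: [aramuhib]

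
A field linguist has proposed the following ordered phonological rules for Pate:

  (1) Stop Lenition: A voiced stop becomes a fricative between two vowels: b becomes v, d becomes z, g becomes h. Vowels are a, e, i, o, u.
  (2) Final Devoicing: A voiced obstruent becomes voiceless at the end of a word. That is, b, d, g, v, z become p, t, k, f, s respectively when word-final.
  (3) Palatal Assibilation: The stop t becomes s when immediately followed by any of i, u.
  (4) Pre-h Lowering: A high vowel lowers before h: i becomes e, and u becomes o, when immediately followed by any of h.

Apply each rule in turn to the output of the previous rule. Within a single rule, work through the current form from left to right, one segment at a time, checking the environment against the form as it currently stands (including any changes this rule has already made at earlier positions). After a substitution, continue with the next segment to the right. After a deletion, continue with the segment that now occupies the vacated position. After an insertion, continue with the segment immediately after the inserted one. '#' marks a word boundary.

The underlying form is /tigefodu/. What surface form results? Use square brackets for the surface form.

(1) Stop Lenition: [tigefodu] → [tihefozu]
(2) Final Devoicing: no change — [tihefozu]
(3) Palatal Assibilation: [tihefozu] → [sihefozu]
(4) Pre-h Lowering: [sihefozu] → [sehefozu]

[sehefozu]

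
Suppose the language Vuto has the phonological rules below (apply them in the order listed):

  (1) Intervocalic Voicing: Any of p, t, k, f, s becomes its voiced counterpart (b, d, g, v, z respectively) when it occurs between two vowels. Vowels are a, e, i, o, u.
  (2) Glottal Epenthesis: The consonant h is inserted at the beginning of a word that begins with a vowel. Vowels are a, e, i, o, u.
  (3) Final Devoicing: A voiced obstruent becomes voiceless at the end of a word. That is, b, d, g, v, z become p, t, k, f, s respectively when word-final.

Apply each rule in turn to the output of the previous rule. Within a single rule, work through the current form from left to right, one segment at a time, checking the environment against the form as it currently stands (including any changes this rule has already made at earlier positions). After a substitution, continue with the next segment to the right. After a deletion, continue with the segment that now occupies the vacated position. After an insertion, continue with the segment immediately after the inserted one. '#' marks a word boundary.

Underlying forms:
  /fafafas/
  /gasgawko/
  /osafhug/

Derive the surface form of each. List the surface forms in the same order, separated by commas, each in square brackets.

/fafafas/:
  (1) Intervocalic Voicing: [fafafas] → [favavas]
  (2) Glottal Epenthesis: no change — [favavas]
  (3) Final Devoicing: no change — [favavas]
/gasgawko/:
  (1) Intervocalic Voicing: no change — [gasgawko]
  (2) Glottal Epenthesis: no change — [gasgawko]
  (3) Final Devoicing: no change — [gasgawko]
/osafhug/:
  (1) Intervocalic Voicing: [osafhug] → [ozafhug]
  (2) Glottal Epenthesis: [ozafhug] → [hozafhug]
  (3) Final Devoicing: [hozafhug] → [hozafhuk]

[favavas], [gasgawko], [hozafhuk]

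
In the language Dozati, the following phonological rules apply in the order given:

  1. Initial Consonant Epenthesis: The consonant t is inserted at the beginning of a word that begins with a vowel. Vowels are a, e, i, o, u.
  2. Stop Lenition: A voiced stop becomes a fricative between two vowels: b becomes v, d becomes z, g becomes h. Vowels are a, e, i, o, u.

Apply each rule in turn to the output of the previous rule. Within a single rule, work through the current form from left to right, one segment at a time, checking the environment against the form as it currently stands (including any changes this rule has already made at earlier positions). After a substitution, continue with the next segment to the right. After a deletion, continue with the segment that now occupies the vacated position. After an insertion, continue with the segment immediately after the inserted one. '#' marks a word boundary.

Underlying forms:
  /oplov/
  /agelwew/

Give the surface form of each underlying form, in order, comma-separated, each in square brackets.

[toplov], [tahelwew]

/oplov/:
  1 Initial Consonant Epenthesis: [oplov] → [toplov]
  2 Stop Lenition: no change — [toplov]
/agelwew/:
  1 Initial Consonant Epenthesis: [agelwew] → [tagelwew]
  2 Stop Lenition: [tagelwew] → [tahelwew]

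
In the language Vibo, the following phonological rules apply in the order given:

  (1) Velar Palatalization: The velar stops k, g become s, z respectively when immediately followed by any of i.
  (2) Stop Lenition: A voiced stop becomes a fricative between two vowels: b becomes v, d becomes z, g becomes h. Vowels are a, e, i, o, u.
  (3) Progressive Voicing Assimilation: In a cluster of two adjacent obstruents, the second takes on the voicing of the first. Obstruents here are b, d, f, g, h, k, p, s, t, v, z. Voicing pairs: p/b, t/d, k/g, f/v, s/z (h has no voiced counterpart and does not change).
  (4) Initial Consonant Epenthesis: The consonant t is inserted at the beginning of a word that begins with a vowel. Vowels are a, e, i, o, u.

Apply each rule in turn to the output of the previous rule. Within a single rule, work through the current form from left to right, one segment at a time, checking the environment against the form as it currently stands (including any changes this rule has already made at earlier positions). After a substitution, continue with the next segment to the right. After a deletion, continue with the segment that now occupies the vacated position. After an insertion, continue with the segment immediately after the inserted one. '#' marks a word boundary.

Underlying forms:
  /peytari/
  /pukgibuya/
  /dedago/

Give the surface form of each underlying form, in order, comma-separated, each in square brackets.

/peytari/:
  (1) Velar Palatalization: no change — [peytari]
  (2) Stop Lenition: no change — [peytari]
  (3) Progressive Voicing Assimilation: no change — [peytari]
  (4) Initial Consonant Epenthesis: no change — [peytari]
/pukgibuya/:
  (1) Velar Palatalization: [pukgibuya] → [pukzibuya]
  (2) Stop Lenition: [pukzibuya] → [pukzivuya]
  (3) Progressive Voicing Assimilation: [pukzivuya] → [puksivuya]
  (4) Initial Consonant Epenthesis: no change — [puksivuya]
/dedago/:
  (1) Velar Palatalization: no change — [dedago]
  (2) Stop Lenition: [dedago] → [dezaho]
  (3) Progressive Voicing Assimilation: no change — [dezaho]
  (4) Initial Consonant Epenthesis: no change — [dezaho]

[peytari], [puksivuya], [dezaho]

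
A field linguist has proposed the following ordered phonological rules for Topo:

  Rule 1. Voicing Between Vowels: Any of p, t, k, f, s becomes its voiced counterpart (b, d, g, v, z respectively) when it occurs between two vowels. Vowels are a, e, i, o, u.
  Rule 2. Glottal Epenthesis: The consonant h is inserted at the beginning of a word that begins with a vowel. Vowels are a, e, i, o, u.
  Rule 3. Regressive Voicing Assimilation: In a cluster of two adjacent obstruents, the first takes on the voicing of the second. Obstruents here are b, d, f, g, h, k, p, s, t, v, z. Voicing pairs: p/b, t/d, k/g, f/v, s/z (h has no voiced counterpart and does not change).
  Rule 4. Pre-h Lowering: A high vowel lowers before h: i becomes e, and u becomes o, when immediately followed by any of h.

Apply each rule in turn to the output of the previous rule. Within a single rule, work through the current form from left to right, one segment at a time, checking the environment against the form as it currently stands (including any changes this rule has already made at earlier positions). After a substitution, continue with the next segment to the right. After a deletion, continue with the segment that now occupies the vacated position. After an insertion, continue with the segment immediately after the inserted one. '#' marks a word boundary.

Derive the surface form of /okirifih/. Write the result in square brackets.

[hogiriveh]

Rule 1 Voicing Between Vowels: [okirifih] → [ogirivih]
Rule 2 Glottal Epenthesis: [ogirivih] → [hogirivih]
Rule 3 Regressive Voicing Assimilation: no change — [hogirivih]
Rule 4 Pre-h Lowering: [hogirivih] → [hogiriveh]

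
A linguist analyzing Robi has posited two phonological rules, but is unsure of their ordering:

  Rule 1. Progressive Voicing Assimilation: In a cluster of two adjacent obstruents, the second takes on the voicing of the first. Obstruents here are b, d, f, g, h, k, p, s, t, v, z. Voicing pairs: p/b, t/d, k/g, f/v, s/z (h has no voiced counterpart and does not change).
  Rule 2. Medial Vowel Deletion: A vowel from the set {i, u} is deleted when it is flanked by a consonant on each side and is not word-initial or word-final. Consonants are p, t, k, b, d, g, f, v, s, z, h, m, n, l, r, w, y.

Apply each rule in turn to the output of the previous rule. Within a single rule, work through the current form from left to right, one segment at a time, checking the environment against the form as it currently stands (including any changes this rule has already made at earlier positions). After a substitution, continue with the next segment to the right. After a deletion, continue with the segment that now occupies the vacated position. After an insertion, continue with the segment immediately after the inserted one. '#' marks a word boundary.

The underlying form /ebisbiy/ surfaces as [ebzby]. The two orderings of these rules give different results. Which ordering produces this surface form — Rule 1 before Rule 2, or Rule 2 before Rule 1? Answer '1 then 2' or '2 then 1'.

Order 1 then 2:
  1 Progressive Voicing Assimilation: [ebisbiy] → [ebispiy]
  2 Medial Vowel Deletion: [ebispiy] → [ebspy]
  result: [ebspy]
Order 2 then 1:
  2 Medial Vowel Deletion: [ebisbiy] → [ebsby]
  1 Progressive Voicing Assimilation: [ebsby] → [ebzby]
  result: [ebzby]

2 then 1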